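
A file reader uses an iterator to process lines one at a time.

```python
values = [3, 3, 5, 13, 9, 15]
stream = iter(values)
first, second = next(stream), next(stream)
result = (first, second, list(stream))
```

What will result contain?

Step 1: Create iterator over [3, 3, 5, 13, 9, 15].
Step 2: first = 3, second = 3.
Step 3: Remaining elements: [5, 13, 9, 15].
Therefore result = (3, 3, [5, 13, 9, 15]).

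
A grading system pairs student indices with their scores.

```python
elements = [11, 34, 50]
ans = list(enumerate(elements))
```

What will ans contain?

Step 1: enumerate pairs each element with its index:
  (0, 11)
  (1, 34)
  (2, 50)
Therefore ans = [(0, 11), (1, 34), (2, 50)].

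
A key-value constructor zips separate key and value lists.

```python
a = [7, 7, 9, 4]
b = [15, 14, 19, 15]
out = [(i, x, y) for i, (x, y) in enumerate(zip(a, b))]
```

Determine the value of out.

Step 1: enumerate(zip(a, b)) gives index with paired elements:
  i=0: (7, 15)
  i=1: (7, 14)
  i=2: (9, 19)
  i=3: (4, 15)
Therefore out = [(0, 7, 15), (1, 7, 14), (2, 9, 19), (3, 4, 15)].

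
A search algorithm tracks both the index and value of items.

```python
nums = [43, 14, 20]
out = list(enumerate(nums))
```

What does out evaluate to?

Step 1: enumerate pairs each element with its index:
  (0, 43)
  (1, 14)
  (2, 20)
Therefore out = [(0, 43), (1, 14), (2, 20)].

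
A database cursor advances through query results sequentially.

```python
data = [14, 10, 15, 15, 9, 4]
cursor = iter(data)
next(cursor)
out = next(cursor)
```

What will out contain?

Step 1: Create iterator over [14, 10, 15, 15, 9, 4].
Step 2: next() consumes 14.
Step 3: next() returns 10.
Therefore out = 10.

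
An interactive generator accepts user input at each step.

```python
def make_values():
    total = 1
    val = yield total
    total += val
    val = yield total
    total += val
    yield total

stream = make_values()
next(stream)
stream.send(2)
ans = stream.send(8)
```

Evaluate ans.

Step 1: next() -> yield total=1.
Step 2: send(2) -> val=2, total = 1+2 = 3, yield 3.
Step 3: send(8) -> val=8, total = 3+8 = 11, yield 11.
Therefore ans = 11.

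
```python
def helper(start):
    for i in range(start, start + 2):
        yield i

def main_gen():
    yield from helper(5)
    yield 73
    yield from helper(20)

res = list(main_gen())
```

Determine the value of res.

Step 1: main_gen() delegates to helper(5):
  yield 5
  yield 6
Step 2: yield 73
Step 3: Delegates to helper(20):
  yield 20
  yield 21
Therefore res = [5, 6, 73, 20, 21].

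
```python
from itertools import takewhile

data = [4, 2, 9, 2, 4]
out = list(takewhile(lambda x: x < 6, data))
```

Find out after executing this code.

Step 1: takewhile stops at first element >= 6:
  4 < 6: take
  2 < 6: take
  9 >= 6: stop
Therefore out = [4, 2].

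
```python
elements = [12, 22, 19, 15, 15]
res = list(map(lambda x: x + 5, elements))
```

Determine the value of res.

Step 1: Apply lambda x: x + 5 to each element:
  12 -> 17
  22 -> 27
  19 -> 24
  15 -> 20
  15 -> 20
Therefore res = [17, 27, 24, 20, 20].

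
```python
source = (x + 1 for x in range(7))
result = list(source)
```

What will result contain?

Step 1: For each x in range(7), compute x+1:
  x=0: 0+1 = 1
  x=1: 1+1 = 2
  x=2: 2+1 = 3
  x=3: 3+1 = 4
  x=4: 4+1 = 5
  x=5: 5+1 = 6
  x=6: 6+1 = 7
Therefore result = [1, 2, 3, 4, 5, 6, 7].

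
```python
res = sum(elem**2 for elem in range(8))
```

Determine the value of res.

Step 1: Compute elem**2 for each elem in range(8):
  elem=0: 0**2 = 0
  elem=1: 1**2 = 1
  elem=2: 2**2 = 4
  elem=3: 3**2 = 9
  elem=4: 4**2 = 16
  elem=5: 5**2 = 25
  elem=6: 6**2 = 36
  elem=7: 7**2 = 49
Step 2: sum = 0 + 1 + 4 + 9 + 16 + 25 + 36 + 49 = 140.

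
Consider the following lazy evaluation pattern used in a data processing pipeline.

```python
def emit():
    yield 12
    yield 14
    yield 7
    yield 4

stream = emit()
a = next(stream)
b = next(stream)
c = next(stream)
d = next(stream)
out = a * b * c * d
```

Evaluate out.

Step 1: Create generator and consume all values:
  a = next(stream) = 12
  b = next(stream) = 14
  c = next(stream) = 7
  d = next(stream) = 4
Step 2: out = 12 * 14 * 7 * 4 = 4704.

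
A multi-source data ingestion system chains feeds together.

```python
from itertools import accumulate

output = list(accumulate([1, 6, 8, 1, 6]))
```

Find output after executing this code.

Step 1: accumulate computes running sums:
  + 1 = 1
  + 6 = 7
  + 8 = 15
  + 1 = 16
  + 6 = 22
Therefore output = [1, 7, 15, 16, 22].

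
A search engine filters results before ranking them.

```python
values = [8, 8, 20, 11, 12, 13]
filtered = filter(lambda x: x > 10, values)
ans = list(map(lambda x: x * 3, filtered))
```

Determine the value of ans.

Step 1: Filter values for elements > 10:
  8: removed
  8: removed
  20: kept
  11: kept
  12: kept
  13: kept
Step 2: Map x * 3 on filtered [20, 11, 12, 13]:
  20 -> 60
  11 -> 33
  12 -> 36
  13 -> 39
Therefore ans = [60, 33, 36, 39].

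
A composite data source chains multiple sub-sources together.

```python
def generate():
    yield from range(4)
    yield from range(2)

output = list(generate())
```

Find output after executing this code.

Step 1: Trace yields in order:
  yield 0
  yield 1
  yield 2
  yield 3
  yield 0
  yield 1
Therefore output = [0, 1, 2, 3, 0, 1].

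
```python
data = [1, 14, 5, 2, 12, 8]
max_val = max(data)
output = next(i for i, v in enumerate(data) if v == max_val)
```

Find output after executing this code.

Step 1: max([1, 14, 5, 2, 12, 8]) = 14.
Step 2: Find first index where value == 14:
  Index 0: 1 != 14
  Index 1: 14 == 14, found!
Therefore output = 1.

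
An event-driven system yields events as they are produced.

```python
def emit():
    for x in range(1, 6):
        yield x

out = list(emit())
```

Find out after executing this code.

Step 1: The generator yields each value from range(1, 6).
Step 2: list() consumes all yields: [1, 2, 3, 4, 5].
Therefore out = [1, 2, 3, 4, 5].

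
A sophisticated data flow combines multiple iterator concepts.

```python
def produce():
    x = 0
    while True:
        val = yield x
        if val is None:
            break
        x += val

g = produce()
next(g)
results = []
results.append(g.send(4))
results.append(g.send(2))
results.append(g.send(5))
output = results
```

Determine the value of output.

Step 1: next(g) -> yield 0.
Step 2: send(4) -> x = 4, yield 4.
Step 3: send(2) -> x = 6, yield 6.
Step 4: send(5) -> x = 11, yield 11.
Therefore output = [4, 6, 11].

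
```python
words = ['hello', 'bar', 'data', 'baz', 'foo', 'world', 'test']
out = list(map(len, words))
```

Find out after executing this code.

Step 1: Map len() to each word:
  'hello' -> 5
  'bar' -> 3
  'data' -> 4
  'baz' -> 3
  'foo' -> 3
  'world' -> 5
  'test' -> 4
Therefore out = [5, 3, 4, 3, 3, 5, 4].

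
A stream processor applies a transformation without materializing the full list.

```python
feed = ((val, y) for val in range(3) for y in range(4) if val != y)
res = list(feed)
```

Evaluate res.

Step 1: Nested generator over range(3) x range(4) where val != y:
  (0, 0): excluded (val == y)
  (0, 1): included
  (0, 2): included
  (0, 3): included
  (1, 0): included
  (1, 1): excluded (val == y)
  (1, 2): included
  (1, 3): included
  (2, 0): included
  (2, 1): included
  (2, 2): excluded (val == y)
  (2, 3): included
Therefore res = [(0, 1), (0, 2), (0, 3), (1, 0), (1, 2), (1, 3), (2, 0), (2, 1), (2, 3)].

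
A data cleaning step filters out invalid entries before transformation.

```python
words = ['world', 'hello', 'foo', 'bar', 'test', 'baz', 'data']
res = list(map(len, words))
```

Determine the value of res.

Step 1: Map len() to each word:
  'world' -> 5
  'hello' -> 5
  'foo' -> 3
  'bar' -> 3
  'test' -> 4
  'baz' -> 3
  'data' -> 4
Therefore res = [5, 5, 3, 3, 4, 3, 4].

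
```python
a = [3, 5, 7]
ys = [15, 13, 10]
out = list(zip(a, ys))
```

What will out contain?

Step 1: zip pairs elements at same index:
  Index 0: (3, 15)
  Index 1: (5, 13)
  Index 2: (7, 10)
Therefore out = [(3, 15), (5, 13), (7, 10)].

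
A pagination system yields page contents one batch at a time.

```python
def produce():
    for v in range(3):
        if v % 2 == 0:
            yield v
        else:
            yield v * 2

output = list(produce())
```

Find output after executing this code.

Step 1: For each v in range(3), yield v if even, else v*2:
  v=0 (even): yield 0
  v=1 (odd): yield 1*2 = 2
  v=2 (even): yield 2
Therefore output = [0, 2, 2].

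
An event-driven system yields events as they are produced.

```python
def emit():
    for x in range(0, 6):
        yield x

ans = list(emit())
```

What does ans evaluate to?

Step 1: The generator yields each value from range(0, 6).
Step 2: list() consumes all yields: [0, 1, 2, 3, 4, 5].
Therefore ans = [0, 1, 2, 3, 4, 5].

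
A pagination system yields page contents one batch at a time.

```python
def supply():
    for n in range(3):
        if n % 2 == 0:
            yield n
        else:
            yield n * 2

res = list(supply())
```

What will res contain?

Step 1: For each n in range(3), yield n if even, else n*2:
  n=0 (even): yield 0
  n=1 (odd): yield 1*2 = 2
  n=2 (even): yield 2
Therefore res = [0, 2, 2].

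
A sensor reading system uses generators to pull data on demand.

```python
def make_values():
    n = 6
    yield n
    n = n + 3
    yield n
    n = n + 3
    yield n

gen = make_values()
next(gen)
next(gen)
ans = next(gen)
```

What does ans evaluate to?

Step 1: Trace through generator execution:
  Yield 1: n starts at 6, yield 6
  Yield 2: n = 6 + 3 = 9, yield 9
  Yield 3: n = 9 + 3 = 12, yield 12
Step 2: First next() gets 6, second next() gets the second value, third next() yields 12.
Therefore ans = 12.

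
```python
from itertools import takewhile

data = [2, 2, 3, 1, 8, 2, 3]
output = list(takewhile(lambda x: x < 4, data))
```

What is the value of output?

Step 1: takewhile stops at first element >= 4:
  2 < 4: take
  2 < 4: take
  3 < 4: take
  1 < 4: take
  8 >= 4: stop
Therefore output = [2, 2, 3, 1].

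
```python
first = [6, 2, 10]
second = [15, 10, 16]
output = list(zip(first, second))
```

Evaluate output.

Step 1: zip pairs elements at same index:
  Index 0: (6, 15)
  Index 1: (2, 10)
  Index 2: (10, 16)
Therefore output = [(6, 15), (2, 10), (10, 16)].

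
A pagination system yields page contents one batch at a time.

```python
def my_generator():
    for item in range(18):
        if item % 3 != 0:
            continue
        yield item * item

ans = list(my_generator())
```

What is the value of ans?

Step 1: Only yield item**2 when item is divisible by 3:
  item=0: 0 % 3 == 0, yield 0**2 = 0
  item=3: 3 % 3 == 0, yield 3**2 = 9
  item=6: 6 % 3 == 0, yield 6**2 = 36
  item=9: 9 % 3 == 0, yield 9**2 = 81
  item=12: 12 % 3 == 0, yield 12**2 = 144
  item=15: 15 % 3 == 0, yield 15**2 = 225
Therefore ans = [0, 9, 36, 81, 144, 225].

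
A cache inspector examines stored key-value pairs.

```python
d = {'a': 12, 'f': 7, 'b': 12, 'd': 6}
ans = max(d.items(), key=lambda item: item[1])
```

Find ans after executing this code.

Step 1: Find item with maximum value:
  ('a', 12)
  ('f', 7)
  ('b', 12)
  ('d', 6)
Step 2: Maximum value is 12 at key 'a'.
Therefore ans = ('a', 12).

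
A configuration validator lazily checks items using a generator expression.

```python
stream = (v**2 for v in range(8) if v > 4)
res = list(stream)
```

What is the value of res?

Step 1: For range(8), keep v > 4, then square:
  v=0: 0 <= 4, excluded
  v=1: 1 <= 4, excluded
  v=2: 2 <= 4, excluded
  v=3: 3 <= 4, excluded
  v=4: 4 <= 4, excluded
  v=5: 5 > 4, yield 5**2 = 25
  v=6: 6 > 4, yield 6**2 = 36
  v=7: 7 > 4, yield 7**2 = 49
Therefore res = [25, 36, 49].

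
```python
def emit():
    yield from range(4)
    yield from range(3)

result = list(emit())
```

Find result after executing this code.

Step 1: Trace yields in order:
  yield 0
  yield 1
  yield 2
  yield 3
  yield 0
  yield 1
  yield 2
Therefore result = [0, 1, 2, 3, 0, 1, 2].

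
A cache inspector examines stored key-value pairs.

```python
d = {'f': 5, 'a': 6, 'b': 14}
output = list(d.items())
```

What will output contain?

Step 1: d.items() returns (key, value) pairs in insertion order.
Therefore output = [('f', 5), ('a', 6), ('b', 14)].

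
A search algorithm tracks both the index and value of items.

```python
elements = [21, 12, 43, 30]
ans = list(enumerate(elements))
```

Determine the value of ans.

Step 1: enumerate pairs each element with its index:
  (0, 21)
  (1, 12)
  (2, 43)
  (3, 30)
Therefore ans = [(0, 21), (1, 12), (2, 43), (3, 30)].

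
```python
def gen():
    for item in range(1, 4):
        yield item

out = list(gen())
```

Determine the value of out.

Step 1: The generator yields each value from range(1, 4).
Step 2: list() consumes all yields: [1, 2, 3].
Therefore out = [1, 2, 3].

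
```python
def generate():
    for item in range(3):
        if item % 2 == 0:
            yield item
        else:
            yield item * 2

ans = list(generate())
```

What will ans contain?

Step 1: For each item in range(3), yield item if even, else item*2:
  item=0 (even): yield 0
  item=1 (odd): yield 1*2 = 2
  item=2 (even): yield 2
Therefore ans = [0, 2, 2].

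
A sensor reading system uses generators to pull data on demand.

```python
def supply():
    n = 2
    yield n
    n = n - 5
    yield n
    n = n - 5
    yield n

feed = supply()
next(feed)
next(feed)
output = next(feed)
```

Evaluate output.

Step 1: Trace through generator execution:
  Yield 1: n starts at 2, yield 2
  Yield 2: n = 2 - 5 = -3, yield -3
  Yield 3: n = -3 - 5 = -8, yield -8
Step 2: First next() gets 2, second next() gets the second value, third next() yields -8.
Therefore output = -8.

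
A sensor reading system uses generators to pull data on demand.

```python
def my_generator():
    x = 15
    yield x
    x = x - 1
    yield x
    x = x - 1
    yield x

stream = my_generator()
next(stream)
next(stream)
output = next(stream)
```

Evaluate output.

Step 1: Trace through generator execution:
  Yield 1: x starts at 15, yield 15
  Yield 2: x = 15 - 1 = 14, yield 14
  Yield 3: x = 14 - 1 = 13, yield 13
Step 2: First next() gets 15, second next() gets the second value, third next() yields 13.
Therefore output = 13.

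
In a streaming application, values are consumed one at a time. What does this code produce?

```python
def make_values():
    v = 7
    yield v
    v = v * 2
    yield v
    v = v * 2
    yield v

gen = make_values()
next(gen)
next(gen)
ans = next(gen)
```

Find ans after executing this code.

Step 1: Trace through generator execution:
  Yield 1: v starts at 7, yield 7
  Yield 2: v = 7 * 2 = 14, yield 14
  Yield 3: v = 14 * 2 = 28, yield 28
Step 2: First next() gets 7, second next() gets the second value, third next() yields 28.
Therefore ans = 28.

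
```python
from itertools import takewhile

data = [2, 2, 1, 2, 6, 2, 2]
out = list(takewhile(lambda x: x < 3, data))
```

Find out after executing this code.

Step 1: takewhile stops at first element >= 3:
  2 < 3: take
  2 < 3: take
  1 < 3: take
  2 < 3: take
  6 >= 3: stop
Therefore out = [2, 2, 1, 2].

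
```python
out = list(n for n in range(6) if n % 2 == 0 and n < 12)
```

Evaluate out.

Step 1: Filter range(6) where n % 2 == 0 and n < 12:
  n=0: both conditions met, included
  n=1: excluded (1 % 2 != 0)
  n=2: both conditions met, included
  n=3: excluded (3 % 2 != 0)
  n=4: both conditions met, included
  n=5: excluded (5 % 2 != 0)
Therefore out = [0, 2, 4].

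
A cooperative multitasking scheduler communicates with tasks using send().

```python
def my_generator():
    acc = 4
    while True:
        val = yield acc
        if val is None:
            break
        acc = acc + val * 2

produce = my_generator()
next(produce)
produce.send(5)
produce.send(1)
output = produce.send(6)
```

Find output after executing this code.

Step 1: next() -> yield acc=4.
Step 2: send(5) -> val=5, acc = 4 + 5*2 = 14, yield 14.
Step 3: send(1) -> val=1, acc = 14 + 1*2 = 16, yield 16.
Step 4: send(6) -> val=6, acc = 16 + 6*2 = 28, yield 28.
Therefore output = 28.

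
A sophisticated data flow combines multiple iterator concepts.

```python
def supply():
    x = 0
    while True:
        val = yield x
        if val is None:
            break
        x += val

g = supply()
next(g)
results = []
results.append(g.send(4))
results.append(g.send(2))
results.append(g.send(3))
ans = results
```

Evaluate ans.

Step 1: next(g) -> yield 0.
Step 2: send(4) -> x = 4, yield 4.
Step 3: send(2) -> x = 6, yield 6.
Step 4: send(3) -> x = 9, yield 9.
Therefore ans = [4, 6, 9].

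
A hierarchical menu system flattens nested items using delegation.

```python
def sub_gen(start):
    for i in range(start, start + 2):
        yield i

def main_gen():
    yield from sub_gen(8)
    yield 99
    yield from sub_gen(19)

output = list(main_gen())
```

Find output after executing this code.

Step 1: main_gen() delegates to sub_gen(8):
  yield 8
  yield 9
Step 2: yield 99
Step 3: Delegates to sub_gen(19):
  yield 19
  yield 20
Therefore output = [8, 9, 99, 19, 20].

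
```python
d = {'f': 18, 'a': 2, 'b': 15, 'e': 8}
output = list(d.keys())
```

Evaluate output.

Step 1: d.keys() returns the dictionary keys in insertion order.
Therefore output = ['f', 'a', 'b', 'e'].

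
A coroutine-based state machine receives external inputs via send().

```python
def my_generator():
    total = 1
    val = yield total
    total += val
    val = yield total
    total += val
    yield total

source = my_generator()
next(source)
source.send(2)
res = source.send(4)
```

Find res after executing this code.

Step 1: next() -> yield total=1.
Step 2: send(2) -> val=2, total = 1+2 = 3, yield 3.
Step 3: send(4) -> val=4, total = 3+4 = 7, yield 7.
Therefore res = 7.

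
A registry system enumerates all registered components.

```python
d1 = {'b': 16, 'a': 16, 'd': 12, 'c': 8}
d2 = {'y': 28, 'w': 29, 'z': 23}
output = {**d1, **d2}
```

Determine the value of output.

Step 1: Merge d1 and d2 (d2 values override on key conflicts).
Step 2: d1 has keys ['b', 'a', 'd', 'c'], d2 has keys ['y', 'w', 'z'].
Therefore output = {'b': 16, 'a': 16, 'd': 12, 'c': 8, 'y': 28, 'w': 29, 'z': 23}.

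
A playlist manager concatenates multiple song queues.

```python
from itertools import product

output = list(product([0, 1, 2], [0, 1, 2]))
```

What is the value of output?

Step 1: product([0, 1, 2], [0, 1, 2]) gives all pairs:
  (0, 0)
  (0, 1)
  (0, 2)
  (1, 0)
  (1, 1)
  (1, 2)
  (2, 0)
  (2, 1)
  (2, 2)
Therefore output = [(0, 0), (0, 1), (0, 2), (1, 0), (1, 1), (1, 2), (2, 0), (2, 1), (2, 2)].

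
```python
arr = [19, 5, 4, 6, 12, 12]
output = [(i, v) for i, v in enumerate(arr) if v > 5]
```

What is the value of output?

Step 1: Filter enumerate([19, 5, 4, 6, 12, 12]) keeping v > 5:
  (0, 19): 19 > 5, included
  (1, 5): 5 <= 5, excluded
  (2, 4): 4 <= 5, excluded
  (3, 6): 6 > 5, included
  (4, 12): 12 > 5, included
  (5, 12): 12 > 5, included
Therefore output = [(0, 19), (3, 6), (4, 12), (5, 12)].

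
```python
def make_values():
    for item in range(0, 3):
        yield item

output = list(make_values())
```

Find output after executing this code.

Step 1: The generator yields each value from range(0, 3).
Step 2: list() consumes all yields: [0, 1, 2].
Therefore output = [0, 1, 2].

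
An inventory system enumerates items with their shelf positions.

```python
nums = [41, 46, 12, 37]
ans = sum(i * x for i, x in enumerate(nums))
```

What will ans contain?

Step 1: Compute i * x for each (i, x) in enumerate([41, 46, 12, 37]):
  i=0, x=41: 0*41 = 0
  i=1, x=46: 1*46 = 46
  i=2, x=12: 2*12 = 24
  i=3, x=37: 3*37 = 111
Step 2: sum = 0 + 46 + 24 + 111 = 181.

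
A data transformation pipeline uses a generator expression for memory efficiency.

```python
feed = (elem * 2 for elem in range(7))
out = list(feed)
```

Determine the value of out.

Step 1: For each elem in range(7), compute elem*2:
  elem=0: 0*2 = 0
  elem=1: 1*2 = 2
  elem=2: 2*2 = 4
  elem=3: 3*2 = 6
  elem=4: 4*2 = 8
  elem=5: 5*2 = 10
  elem=6: 6*2 = 12
Therefore out = [0, 2, 4, 6, 8, 10, 12].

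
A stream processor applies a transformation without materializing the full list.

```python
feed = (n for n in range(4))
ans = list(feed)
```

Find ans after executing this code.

Step 1: Generator expression iterates range(4): [0, 1, 2, 3].
Step 2: list() collects all values.
Therefore ans = [0, 1, 2, 3].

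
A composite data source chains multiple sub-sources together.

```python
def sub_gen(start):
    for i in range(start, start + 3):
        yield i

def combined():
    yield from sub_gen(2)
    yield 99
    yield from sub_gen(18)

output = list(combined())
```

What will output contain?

Step 1: combined() delegates to sub_gen(2):
  yield 2
  yield 3
  yield 4
Step 2: yield 99
Step 3: Delegates to sub_gen(18):
  yield 18
  yield 19
  yield 20
Therefore output = [2, 3, 4, 99, 18, 19, 20].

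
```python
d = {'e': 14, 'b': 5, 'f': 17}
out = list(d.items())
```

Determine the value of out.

Step 1: d.items() returns (key, value) pairs in insertion order.
Therefore out = [('e', 14), ('b', 5), ('f', 17)].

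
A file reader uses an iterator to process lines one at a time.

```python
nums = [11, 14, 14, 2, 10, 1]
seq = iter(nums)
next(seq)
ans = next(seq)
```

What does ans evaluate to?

Step 1: Create iterator over [11, 14, 14, 2, 10, 1].
Step 2: next() consumes 11.
Step 3: next() returns 14.
Therefore ans = 14.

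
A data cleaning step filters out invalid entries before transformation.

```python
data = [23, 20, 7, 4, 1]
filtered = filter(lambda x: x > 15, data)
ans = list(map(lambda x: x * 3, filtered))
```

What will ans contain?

Step 1: Filter data for elements > 15:
  23: kept
  20: kept
  7: removed
  4: removed
  1: removed
Step 2: Map x * 3 on filtered [23, 20]:
  23 -> 69
  20 -> 60
Therefore ans = [69, 60].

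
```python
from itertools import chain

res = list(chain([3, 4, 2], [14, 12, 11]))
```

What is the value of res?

Step 1: chain() concatenates iterables: [3, 4, 2] + [14, 12, 11].
Therefore res = [3, 4, 2, 14, 12, 11].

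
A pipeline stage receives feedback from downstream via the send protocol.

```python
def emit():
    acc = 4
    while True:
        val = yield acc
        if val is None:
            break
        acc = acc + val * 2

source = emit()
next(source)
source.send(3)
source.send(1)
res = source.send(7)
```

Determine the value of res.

Step 1: next() -> yield acc=4.
Step 2: send(3) -> val=3, acc = 4 + 3*2 = 10, yield 10.
Step 3: send(1) -> val=1, acc = 10 + 1*2 = 12, yield 12.
Step 4: send(7) -> val=7, acc = 12 + 7*2 = 26, yield 26.
Therefore res = 26.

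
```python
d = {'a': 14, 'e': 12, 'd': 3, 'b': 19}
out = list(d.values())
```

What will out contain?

Step 1: d.values() returns the dictionary values in insertion order.
Therefore out = [14, 12, 3, 19].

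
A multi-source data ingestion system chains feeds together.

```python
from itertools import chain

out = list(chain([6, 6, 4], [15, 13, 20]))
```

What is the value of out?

Step 1: chain() concatenates iterables: [6, 6, 4] + [15, 13, 20].
Therefore out = [6, 6, 4, 15, 13, 20].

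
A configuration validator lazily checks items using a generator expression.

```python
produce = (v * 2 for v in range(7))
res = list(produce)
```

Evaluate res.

Step 1: For each v in range(7), compute v*2:
  v=0: 0*2 = 0
  v=1: 1*2 = 2
  v=2: 2*2 = 4
  v=3: 3*2 = 6
  v=4: 4*2 = 8
  v=5: 5*2 = 10
  v=6: 6*2 = 12
Therefore res = [0, 2, 4, 6, 8, 10, 12].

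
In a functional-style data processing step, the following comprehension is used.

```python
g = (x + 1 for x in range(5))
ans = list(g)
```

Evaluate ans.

Step 1: For each x in range(5), compute x+1:
  x=0: 0+1 = 1
  x=1: 1+1 = 2
  x=2: 2+1 = 3
  x=3: 3+1 = 4
  x=4: 4+1 = 5
Therefore ans = [1, 2, 3, 4, 5].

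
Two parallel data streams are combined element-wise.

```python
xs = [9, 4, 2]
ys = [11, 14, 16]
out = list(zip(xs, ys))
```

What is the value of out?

Step 1: zip pairs elements at same index:
  Index 0: (9, 11)
  Index 1: (4, 14)
  Index 2: (2, 16)
Therefore out = [(9, 11), (4, 14), (2, 16)].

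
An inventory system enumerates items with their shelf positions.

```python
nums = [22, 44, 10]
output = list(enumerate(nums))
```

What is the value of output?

Step 1: enumerate pairs each element with its index:
  (0, 22)
  (1, 44)
  (2, 10)
Therefore output = [(0, 22), (1, 44), (2, 10)].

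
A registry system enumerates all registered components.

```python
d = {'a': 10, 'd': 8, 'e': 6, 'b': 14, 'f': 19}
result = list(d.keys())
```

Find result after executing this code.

Step 1: d.keys() returns the dictionary keys in insertion order.
Therefore result = ['a', 'd', 'e', 'b', 'f'].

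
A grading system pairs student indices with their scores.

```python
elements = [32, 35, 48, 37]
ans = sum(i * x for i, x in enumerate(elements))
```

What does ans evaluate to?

Step 1: Compute i * x for each (i, x) in enumerate([32, 35, 48, 37]):
  i=0, x=32: 0*32 = 0
  i=1, x=35: 1*35 = 35
  i=2, x=48: 2*48 = 96
  i=3, x=37: 3*37 = 111
Step 2: sum = 0 + 35 + 96 + 111 = 242.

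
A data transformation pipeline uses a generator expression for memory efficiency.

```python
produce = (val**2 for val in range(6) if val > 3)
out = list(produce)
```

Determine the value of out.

Step 1: For range(6), keep val > 3, then square:
  val=0: 0 <= 3, excluded
  val=1: 1 <= 3, excluded
  val=2: 2 <= 3, excluded
  val=3: 3 <= 3, excluded
  val=4: 4 > 3, yield 4**2 = 16
  val=5: 5 > 3, yield 5**2 = 25
Therefore out = [16, 25].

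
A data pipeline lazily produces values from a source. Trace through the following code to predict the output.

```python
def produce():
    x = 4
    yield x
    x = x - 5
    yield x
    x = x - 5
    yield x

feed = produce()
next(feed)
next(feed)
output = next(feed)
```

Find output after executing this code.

Step 1: Trace through generator execution:
  Yield 1: x starts at 4, yield 4
  Yield 2: x = 4 - 5 = -1, yield -1
  Yield 3: x = -1 - 5 = -6, yield -6
Step 2: First next() gets 4, second next() gets the second value, third next() yields -6.
Therefore output = -6.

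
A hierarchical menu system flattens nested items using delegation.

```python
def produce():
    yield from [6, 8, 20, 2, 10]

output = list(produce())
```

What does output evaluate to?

Step 1: yield from delegates to the iterable, yielding each element.
Step 2: Collected values: [6, 8, 20, 2, 10].
Therefore output = [6, 8, 20, 2, 10].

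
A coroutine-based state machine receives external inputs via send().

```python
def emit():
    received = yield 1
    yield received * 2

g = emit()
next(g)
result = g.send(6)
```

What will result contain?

Step 1: next(g) advances to first yield, producing 1.
Step 2: send(6) resumes, received = 6.
Step 3: yield received * 2 = 6 * 2 = 12.
Therefore result = 12.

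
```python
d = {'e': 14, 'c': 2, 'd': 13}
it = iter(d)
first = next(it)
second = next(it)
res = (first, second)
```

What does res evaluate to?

Step 1: iter(d) iterates over keys: ['e', 'c', 'd'].
Step 2: first = next(it) = 'e', second = next(it) = 'c'.
Therefore res = ('e', 'c').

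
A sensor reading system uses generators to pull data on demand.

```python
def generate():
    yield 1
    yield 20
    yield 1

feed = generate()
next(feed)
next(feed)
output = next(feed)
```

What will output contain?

Step 1: generate() creates a generator.
Step 2: next(feed) yields 1 (consumed and discarded).
Step 3: next(feed) yields 20 (consumed and discarded).
Step 4: next(feed) yields 1, assigned to output.
Therefore output = 1.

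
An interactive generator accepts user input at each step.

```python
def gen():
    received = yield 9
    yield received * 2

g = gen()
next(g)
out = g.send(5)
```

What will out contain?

Step 1: next(g) advances to first yield, producing 9.
Step 2: send(5) resumes, received = 5.
Step 3: yield received * 2 = 5 * 2 = 10.
Therefore out = 10.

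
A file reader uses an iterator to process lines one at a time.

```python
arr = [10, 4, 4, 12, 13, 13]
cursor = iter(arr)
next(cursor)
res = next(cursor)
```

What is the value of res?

Step 1: Create iterator over [10, 4, 4, 12, 13, 13].
Step 2: next() consumes 10.
Step 3: next() returns 4.
Therefore res = 4.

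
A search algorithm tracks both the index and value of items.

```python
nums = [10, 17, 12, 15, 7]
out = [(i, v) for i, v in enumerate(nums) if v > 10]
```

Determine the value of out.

Step 1: Filter enumerate([10, 17, 12, 15, 7]) keeping v > 10:
  (0, 10): 10 <= 10, excluded
  (1, 17): 17 > 10, included
  (2, 12): 12 > 10, included
  (3, 15): 15 > 10, included
  (4, 7): 7 <= 10, excluded
Therefore out = [(1, 17), (2, 12), (3, 15)].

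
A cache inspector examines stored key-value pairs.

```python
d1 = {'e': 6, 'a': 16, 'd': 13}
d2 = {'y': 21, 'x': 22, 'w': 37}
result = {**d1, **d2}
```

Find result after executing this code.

Step 1: Merge d1 and d2 (d2 values override on key conflicts).
Step 2: d1 has keys ['e', 'a', 'd'], d2 has keys ['y', 'x', 'w'].
Therefore result = {'e': 6, 'a': 16, 'd': 13, 'y': 21, 'x': 22, 'w': 37}.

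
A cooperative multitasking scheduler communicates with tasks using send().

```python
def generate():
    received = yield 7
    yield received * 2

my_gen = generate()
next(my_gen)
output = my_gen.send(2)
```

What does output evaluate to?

Step 1: next(my_gen) advances to first yield, producing 7.
Step 2: send(2) resumes, received = 2.
Step 3: yield received * 2 = 2 * 2 = 4.
Therefore output = 4.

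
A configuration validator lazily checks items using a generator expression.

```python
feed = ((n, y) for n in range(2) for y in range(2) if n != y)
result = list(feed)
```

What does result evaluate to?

Step 1: Nested generator over range(2) x range(2) where n != y:
  (0, 0): excluded (n == y)
  (0, 1): included
  (1, 0): included
  (1, 1): excluded (n == y)
Therefore result = [(0, 1), (1, 0)].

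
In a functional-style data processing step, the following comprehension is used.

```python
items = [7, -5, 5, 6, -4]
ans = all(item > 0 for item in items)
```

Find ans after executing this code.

Step 1: Check item > 0 for each element in [7, -5, 5, 6, -4]:
  7 > 0: True
  -5 > 0: False
  5 > 0: True
  6 > 0: True
  -4 > 0: False
Step 2: all() returns False.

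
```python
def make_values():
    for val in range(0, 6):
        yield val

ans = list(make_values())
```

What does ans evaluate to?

Step 1: The generator yields each value from range(0, 6).
Step 2: list() consumes all yields: [0, 1, 2, 3, 4, 5].
Therefore ans = [0, 1, 2, 3, 4, 5].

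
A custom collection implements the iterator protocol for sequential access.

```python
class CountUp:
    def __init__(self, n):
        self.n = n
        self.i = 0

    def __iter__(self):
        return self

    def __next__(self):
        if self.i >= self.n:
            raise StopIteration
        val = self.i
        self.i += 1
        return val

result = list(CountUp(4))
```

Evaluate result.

Step 1: CountUp(4) creates an iterator counting 0 to 3.
Step 2: list() consumes all values: [0, 1, 2, 3].
Therefore result = [0, 1, 2, 3].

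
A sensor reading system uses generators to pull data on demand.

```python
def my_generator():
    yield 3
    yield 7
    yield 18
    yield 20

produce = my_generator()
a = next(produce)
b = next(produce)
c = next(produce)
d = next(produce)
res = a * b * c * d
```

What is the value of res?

Step 1: Create generator and consume all values:
  a = next(produce) = 3
  b = next(produce) = 7
  c = next(produce) = 18
  d = next(produce) = 20
Step 2: res = 3 * 7 * 18 * 20 = 7560.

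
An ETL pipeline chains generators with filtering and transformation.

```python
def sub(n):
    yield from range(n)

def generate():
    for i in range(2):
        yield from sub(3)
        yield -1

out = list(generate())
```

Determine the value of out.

Step 1: For each i in range(2):
  i=0: yield from sub(3) -> [0, 1, 2], then yield -1
  i=1: yield from sub(3) -> [0, 1, 2], then yield -1
Therefore out = [0, 1, 2, -1, 0, 1, 2, -1].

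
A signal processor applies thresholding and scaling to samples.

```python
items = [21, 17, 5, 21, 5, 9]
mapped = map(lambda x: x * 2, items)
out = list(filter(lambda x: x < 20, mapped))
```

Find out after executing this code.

Step 1: Map x * 2:
  21 -> 42
  17 -> 34
  5 -> 10
  21 -> 42
  5 -> 10
  9 -> 18
Step 2: Filter for < 20:
  42: removed
  34: removed
  10: kept
  42: removed
  10: kept
  18: kept
Therefore out = [10, 10, 18].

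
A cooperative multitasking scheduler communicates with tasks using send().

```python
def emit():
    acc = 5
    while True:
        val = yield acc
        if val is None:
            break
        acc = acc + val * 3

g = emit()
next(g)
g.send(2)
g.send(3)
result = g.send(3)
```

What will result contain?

Step 1: next() -> yield acc=5.
Step 2: send(2) -> val=2, acc = 5 + 2*3 = 11, yield 11.
Step 3: send(3) -> val=3, acc = 11 + 3*3 = 20, yield 20.
Step 4: send(3) -> val=3, acc = 20 + 3*3 = 29, yield 29.
Therefore result = 29.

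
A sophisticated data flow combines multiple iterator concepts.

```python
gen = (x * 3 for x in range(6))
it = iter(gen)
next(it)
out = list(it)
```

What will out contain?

Step 1: Generator produces [0, 3, 6, 9, 12, 15].
Step 2: next(it) consumes first element (0).
Step 3: list(it) collects remaining: [3, 6, 9, 12, 15].
Therefore out = [3, 6, 9, 12, 15].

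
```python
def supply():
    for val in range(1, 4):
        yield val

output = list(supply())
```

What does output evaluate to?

Step 1: The generator yields each value from range(1, 4).
Step 2: list() consumes all yields: [1, 2, 3].
Therefore output = [1, 2, 3].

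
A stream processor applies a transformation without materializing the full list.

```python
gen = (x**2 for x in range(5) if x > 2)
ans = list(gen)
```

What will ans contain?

Step 1: For range(5), keep x > 2, then square:
  x=0: 0 <= 2, excluded
  x=1: 1 <= 2, excluded
  x=2: 2 <= 2, excluded
  x=3: 3 > 2, yield 3**2 = 9
  x=4: 4 > 2, yield 4**2 = 16
Therefore ans = [9, 16].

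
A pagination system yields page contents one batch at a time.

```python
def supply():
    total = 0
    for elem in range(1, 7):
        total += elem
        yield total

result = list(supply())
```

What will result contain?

Step 1: Generator accumulates running sum:
  elem=1: total = 1, yield 1
  elem=2: total = 3, yield 3
  elem=3: total = 6, yield 6
  elem=4: total = 10, yield 10
  elem=5: total = 15, yield 15
  elem=6: total = 21, yield 21
Therefore result = [1, 3, 6, 10, 15, 21].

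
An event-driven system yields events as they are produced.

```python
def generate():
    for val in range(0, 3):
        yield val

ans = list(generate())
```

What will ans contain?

Step 1: The generator yields each value from range(0, 3).
Step 2: list() consumes all yields: [0, 1, 2].
Therefore ans = [0, 1, 2].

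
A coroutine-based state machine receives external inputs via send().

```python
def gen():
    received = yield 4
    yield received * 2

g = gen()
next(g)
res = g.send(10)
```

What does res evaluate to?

Step 1: next(g) advances to first yield, producing 4.
Step 2: send(10) resumes, received = 10.
Step 3: yield received * 2 = 10 * 2 = 20.
Therefore res = 20.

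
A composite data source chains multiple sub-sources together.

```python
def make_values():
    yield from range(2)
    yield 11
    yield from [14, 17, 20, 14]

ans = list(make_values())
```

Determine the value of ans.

Step 1: Trace yields in order:
  yield 0
  yield 1
  yield 11
  yield 14
  yield 17
  yield 20
  yield 14
Therefore ans = [0, 1, 11, 14, 17, 20, 14].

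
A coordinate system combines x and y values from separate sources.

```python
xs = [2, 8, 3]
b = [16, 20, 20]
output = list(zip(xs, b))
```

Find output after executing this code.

Step 1: zip pairs elements at same index:
  Index 0: (2, 16)
  Index 1: (8, 20)
  Index 2: (3, 20)
Therefore output = [(2, 16), (8, 20), (3, 20)].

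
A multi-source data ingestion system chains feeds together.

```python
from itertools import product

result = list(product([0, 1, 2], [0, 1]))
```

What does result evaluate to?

Step 1: product([0, 1, 2], [0, 1]) gives all pairs:
  (0, 0)
  (0, 1)
  (1, 0)
  (1, 1)
  (2, 0)
  (2, 1)
Therefore result = [(0, 0), (0, 1), (1, 0), (1, 1), (2, 0), (2, 1)].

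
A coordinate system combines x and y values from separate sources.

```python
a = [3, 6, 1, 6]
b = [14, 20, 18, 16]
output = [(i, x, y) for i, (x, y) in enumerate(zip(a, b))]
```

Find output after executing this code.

Step 1: enumerate(zip(a, b)) gives index with paired elements:
  i=0: (3, 14)
  i=1: (6, 20)
  i=2: (1, 18)
  i=3: (6, 16)
Therefore output = [(0, 3, 14), (1, 6, 20), (2, 1, 18), (3, 6, 16)].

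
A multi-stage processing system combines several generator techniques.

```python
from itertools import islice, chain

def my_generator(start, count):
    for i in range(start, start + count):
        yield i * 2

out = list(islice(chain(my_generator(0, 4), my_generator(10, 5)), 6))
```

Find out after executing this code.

Step 1: my_generator(0, 4) yields [0, 2, 4, 6].
Step 2: my_generator(10, 5) yields [20, 22, 24, 26, 28].
Step 3: chain concatenates: [0, 2, 4, 6, 20, 22, 24, 26, 28].
Step 4: islice takes first 6: [0, 2, 4, 6, 20, 22].
Therefore out = [0, 2, 4, 6, 20, 22].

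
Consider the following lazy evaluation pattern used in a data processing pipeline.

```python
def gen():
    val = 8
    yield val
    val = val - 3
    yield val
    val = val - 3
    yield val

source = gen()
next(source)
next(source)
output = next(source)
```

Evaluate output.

Step 1: Trace through generator execution:
  Yield 1: val starts at 8, yield 8
  Yield 2: val = 8 - 3 = 5, yield 5
  Yield 3: val = 5 - 3 = 2, yield 2
Step 2: First next() gets 8, second next() gets the second value, third next() yields 2.
Therefore output = 2.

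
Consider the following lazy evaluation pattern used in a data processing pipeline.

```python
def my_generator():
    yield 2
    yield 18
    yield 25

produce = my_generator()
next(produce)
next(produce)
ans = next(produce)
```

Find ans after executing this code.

Step 1: my_generator() creates a generator.
Step 2: next(produce) yields 2 (consumed and discarded).
Step 3: next(produce) yields 18 (consumed and discarded).
Step 4: next(produce) yields 25, assigned to ans.
Therefore ans = 25.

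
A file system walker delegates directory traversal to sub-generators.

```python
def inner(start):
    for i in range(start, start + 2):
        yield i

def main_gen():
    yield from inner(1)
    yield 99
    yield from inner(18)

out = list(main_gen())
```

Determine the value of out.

Step 1: main_gen() delegates to inner(1):
  yield 1
  yield 2
Step 2: yield 99
Step 3: Delegates to inner(18):
  yield 18
  yield 19
Therefore out = [1, 2, 99, 18, 19].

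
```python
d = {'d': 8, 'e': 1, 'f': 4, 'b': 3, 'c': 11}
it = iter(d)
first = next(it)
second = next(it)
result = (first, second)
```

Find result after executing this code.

Step 1: iter(d) iterates over keys: ['d', 'e', 'f', 'b', 'c'].
Step 2: first = next(it) = 'd', second = next(it) = 'e'.
Therefore result = ('d', 'e').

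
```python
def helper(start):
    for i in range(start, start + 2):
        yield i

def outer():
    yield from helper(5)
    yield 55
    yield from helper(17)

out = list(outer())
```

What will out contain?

Step 1: outer() delegates to helper(5):
  yield 5
  yield 6
Step 2: yield 55
Step 3: Delegates to helper(17):
  yield 17
  yield 18
Therefore out = [5, 6, 55, 17, 18].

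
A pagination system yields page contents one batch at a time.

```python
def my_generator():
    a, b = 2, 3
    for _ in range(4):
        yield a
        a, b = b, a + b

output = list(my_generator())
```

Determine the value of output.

Step 1: Fibonacci-like sequence starting with a=2, b=3:
  Iteration 1: yield a=2, then a,b = 3,5
  Iteration 2: yield a=3, then a,b = 5,8
  Iteration 3: yield a=5, then a,b = 8,13
  Iteration 4: yield a=8, then a,b = 13,21
Therefore output = [2, 3, 5, 8].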